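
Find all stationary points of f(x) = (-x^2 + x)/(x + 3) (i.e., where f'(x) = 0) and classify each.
f'(x) = (-x^2 - 6*x + 3)/(x^2 + 6*x + 9)

Solve f'(x) = 0:
  f'(x) = -(x^2 + 6*x - 3)/(x + 3)^2; the denominator is positive wherever f is defined, so f'(x) = 0 ⇔ -x^2 - 6*x + 3 = 0.
  x^2 + 6*x - 3 = 0 has no rational roots; quadratic formula: x = (-6 ± √48)/2.
  ⇒ x = -2*sqrt(3) - 3 ≈ -6.4641, -3 + 2*sqrt(3) ≈ 0.4641

f''(x) = -24/(x^3 + 9*x^2 + 27*x + 27)
Second-derivative test at each critical point:
  f''(-6.4641) = 0.5774 > 0 → local minimum
  f''(0.4641) = -0.5774 < 0 → local maximum

Critical points: x = -2*sqrt(3) - 3 ≈ -6.4641 (local minimum); x = -3 + 2*sqrt(3) ≈ 0.4641 (local maximum)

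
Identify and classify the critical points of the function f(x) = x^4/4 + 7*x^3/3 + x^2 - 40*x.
f'(x) = x^3 + 7*x^2 + 2*x - 40

Solve f'(x) = 0:
  Factor: x^3 + 7*x^2 + 2*x - 40 = (x - 2)*(x + 4)*(x + 5) = 0.
  ⇒ x = -5, -4, 2

f''(x) = 3*x^2 + 14*x + 2
Second-derivative test at each critical point:
  f''(-5) = 7 > 0 → local minimum
  f''(-4) = -6 < 0 → local maximum
  f''(2) = 42 > 0 → local minimum

Critical points: x = -5 (local minimum); x = -4 (local maximum); x = 2 (local minimum)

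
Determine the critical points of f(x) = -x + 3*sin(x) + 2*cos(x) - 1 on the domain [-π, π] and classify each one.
f'(x) = -2*sin(x) + 3*cos(x) - 1

Solve f'(x) = 0 on [-π, π]:
  f'(x) = 0 ⇔ -2*sin(x) + 3*cos(x) = 1. Write the left side as R·cos(x + φ) with R = √(3² + 2²) = sqrt(13), cos φ = 3*sqrt(13)/13, sin φ = 2*sqrt(13)/13; then cos(x + φ) = sqrt(13)/13. Solve for x and keep the solutions lying in [-π, π].
  ⇒ x = -pi + atan((-6*sqrt(3) - 2)/(3 - 4*sqrt(3))) ≈ -1.8778, atan((-2 + 6*sqrt(3))/(3 + 4*sqrt(3))) ≈ 0.7018

f''(x) = -3*sin(x) - 2*cos(x)
Second-derivative test at each critical point:
  f''(-1.8778) = 3.4641 > 0 → local minimum
  f''(0.7018) = -3.4641 < 0 → local maximum

Critical points: x = -pi + atan((-6*sqrt(3) - 2)/(3 - 4*sqrt(3))) ≈ -1.8778 (local minimum); x = atan((-2 + 6*sqrt(3))/(3 + 4*sqrt(3))) ≈ 0.7018 (local maximum)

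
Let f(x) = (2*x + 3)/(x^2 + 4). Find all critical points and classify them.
f'(x) = 2*(-x^2 - 3*x + 4)/(x^4 + 8*x^2 + 16)

Solve f'(x) = 0:
  f'(x) = -2*(x - 1)*(x + 4)/(x^2 + 4)^2; the denominator is positive wherever f is defined, so f'(x) = 0 ⇔ -2*x^2 - 6*x + 8 = 0.
  Factor: -2*x^2 - 6*x + 8 = -2*(x - 1)*(x + 4) = 0.
  ⇒ x = -4, 1

f''(x) = 2*(4*x^2*(2*x + 3) - 3*(2*x + 1)*(x^2 + 4))/(x^2 + 4)^3
Second-derivative test at each critical point:
  f''(-4) = 1/40 > 0 → local minimum
  f''(1) = -2/5 < 0 → local maximum

Critical points: x = -4 (local minimum); x = 1 (local maximum)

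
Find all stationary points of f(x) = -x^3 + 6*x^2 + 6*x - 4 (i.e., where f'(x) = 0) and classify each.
f'(x) = -3*x^2 + 12*x + 6

Solve f'(x) = 0:
  Factor: -3*x^2 + 12*x + 6 = -3*(x^2 - 4*x - 2); x^2 - 4*x - 2 = 0 has no rational roots; quadratic formula: x = (4 ± √24)/2.
  ⇒ x = 2 - sqrt(6) ≈ -0.4495, 2 + sqrt(6) ≈ 4.4495

f''(x) = 12 - 6*x
Second-derivative test at each critical point:
  f''(-0.4495) = 14.6969 > 0 → local minimum
  f''(4.4495) = -14.6969 < 0 → local maximum

Critical points: x = 2 - sqrt(6) ≈ -0.4495 (local minimum); x = 2 + sqrt(6) ≈ 4.4495 (local maximum)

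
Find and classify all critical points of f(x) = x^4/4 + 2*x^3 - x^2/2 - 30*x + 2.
f'(x) = x^3 + 6*x^2 - x - 30

Solve f'(x) = 0:
  Factor: x^3 + 6*x^2 - x - 30 = (x - 2)*(x + 3)*(x + 5) = 0.
  ⇒ x = -5, -3, 2

f''(x) = 3*x^2 + 12*x - 1
Second-derivative test at each critical point:
  f''(-5) = 14 > 0 → local minimum
  f''(-3) = -10 < 0 → local maximum
  f''(2) = 35 > 0 → local minimum

Critical points: x = -5 (local minimum); x = -3 (local maximum); x = 2 (local minimum)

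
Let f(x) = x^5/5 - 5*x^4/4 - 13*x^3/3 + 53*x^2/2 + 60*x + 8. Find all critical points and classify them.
f'(x) = x^4 - 5*x^3 - 13*x^2 + 53*x + 60

Solve f'(x) = 0:
  Factor: x^4 - 5*x^3 - 13*x^2 + 53*x + 60 = (x - 5)*(x - 4)*(x + 1)*(x + 3) = 0.
  ⇒ x = -3, -1, 4, 5

f''(x) = 4*x^3 - 15*x^2 - 26*x + 53
Second-derivative test at each critical point:
  f''(-3) = -112 < 0 → local maximum
  f''(-1) = 60 > 0 → local minimum
  f''(4) = -35 < 0 → local maximum
  f''(5) = 48 > 0 → local minimum

Critical points: x = -3 (local maximum); x = -1 (local minimum); x = 4 (local maximum); x = 5 (local minimum)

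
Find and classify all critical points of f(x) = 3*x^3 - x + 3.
f'(x) = 9*x^2 - 1

Solve f'(x) = 0:
  Factor: 9*x^2 - 1 = (3*x - 1)*(3*x + 1) = 0.
  ⇒ x = -1/3, 1/3

f''(x) = 18*x
Second-derivative test at each critical point:
  f''(-1/3) = -6 < 0 → local maximum
  f''(1/3) = 6 > 0 → local minimum

Critical points: x = -1/3 (local maximum); x = 1/3 (local minimum)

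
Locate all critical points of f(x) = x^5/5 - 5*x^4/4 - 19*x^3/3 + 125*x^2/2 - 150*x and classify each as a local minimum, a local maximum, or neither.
f'(x) = x^4 - 5*x^3 - 19*x^2 + 125*x - 150

Solve f'(x) = 0:
  Factor: x^4 - 5*x^3 - 19*x^2 + 125*x - 150 = (x - 5)*(x - 3)*(x - 2)*(x + 5) = 0.
  ⇒ x = -5, 2, 3, 5

f''(x) = 4*x^3 - 15*x^2 - 38*x + 125
Second-derivative test at each critical point:
  f''(-5) = -560 < 0 → local maximum
  f''(2) = 21 > 0 → local minimum
  f''(3) = -16 < 0 → local maximum
  f''(5) = 60 > 0 → local minimum

Critical points: x = -5 (local maximum); x = 2 (local minimum); x = 3 (local maximum); x = 5 (local minimum)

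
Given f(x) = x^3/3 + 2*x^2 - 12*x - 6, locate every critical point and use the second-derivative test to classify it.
f'(x) = x^2 + 4*x - 12

Solve f'(x) = 0:
  Factor: x^2 + 4*x - 12 = (x - 2)*(x + 6) = 0.
  ⇒ x = -6, 2

f''(x) = 2*x + 4
Second-derivative test at each critical point:
  f''(-6) = -8 < 0 → local maximum
  f''(2) = 8 > 0 → local minimum

Critical points: x = -6 (local maximum); x = 2 (local minimum)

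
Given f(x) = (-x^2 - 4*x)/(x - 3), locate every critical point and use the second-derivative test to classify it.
f'(x) = (-x^2 + 6*x + 12)/(x^2 - 6*x + 9)

Solve f'(x) = 0:
  f'(x) = -(x^2 - 6*x - 12)/(x - 3)^2; the denominator is positive wherever f is defined, so f'(x) = 0 ⇔ -x^2 + 6*x + 12 = 0.
  x^2 - 6*x - 12 = 0 has no rational roots; quadratic formula: x = (6 ± √84)/2.
  ⇒ x = 3 - sqrt(21) ≈ -1.5826, 3 + sqrt(21) ≈ 7.5826

f''(x) = -42/(x^3 - 9*x^2 + 27*x - 27)
Second-derivative test at each critical point:
  f''(-1.5826) = 0.4364 > 0 → local minimum
  f''(7.5826) = -0.4364 < 0 → local maximum

Critical points: x = 3 - sqrt(21) ≈ -1.5826 (local minimum); x = 3 + sqrt(21) ≈ 7.5826 (local maximum)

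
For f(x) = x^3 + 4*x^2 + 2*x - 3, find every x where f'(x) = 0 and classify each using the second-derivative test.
f'(x) = 3*x^2 + 8*x + 2

Solve f'(x) = 0:
  3*x^2 + 8*x + 2 = 0 has no rational roots; quadratic formula: x = (-8 ± √40)/6.
  ⇒ x = -4/3 - sqrt(10)/3 ≈ -2.3874, -4/3 + sqrt(10)/3 ≈ -0.2792

f''(x) = 6*x + 8
Second-derivative test at each critical point:
  f''(-2.3874) = -6.3246 < 0 → local maximum
  f''(-0.2792) = 6.3246 > 0 → local minimum

Critical points: x = -4/3 - sqrt(10)/3 ≈ -2.3874 (local maximum); x = -4/3 + sqrt(10)/3 ≈ -0.2792 (local minimum)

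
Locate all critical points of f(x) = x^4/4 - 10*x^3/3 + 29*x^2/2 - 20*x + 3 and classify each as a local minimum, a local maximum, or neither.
f'(x) = x^3 - 10*x^2 + 29*x - 20

Solve f'(x) = 0:
  Factor: x^3 - 10*x^2 + 29*x - 20 = (x - 5)*(x - 4)*(x - 1) = 0.
  ⇒ x = 1, 4, 5

f''(x) = 3*x^2 - 20*x + 29
Second-derivative test at each critical point:
  f''(1) = 12 > 0 → local minimum
  f''(4) = -3 < 0 → local maximum
  f''(5) = 4 > 0 → local minimum

Critical points: x = 1 (local minimum); x = 4 (local maximum); x = 5 (local minimum)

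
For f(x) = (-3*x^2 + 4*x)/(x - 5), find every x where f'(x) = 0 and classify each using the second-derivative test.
f'(x) = (-3*x^2 + 30*x - 20)/(x^2 - 10*x + 25)

Solve f'(x) = 0:
  f'(x) = -(3*x^2 - 30*x + 20)/(x - 5)^2; the denominator is positive wherever f is defined, so f'(x) = 0 ⇔ -3*x^2 + 30*x - 20 = 0.
  3*x^2 - 30*x + 20 = 0 has no rational roots; quadratic formula: x = (30 ± √660)/6.
  ⇒ x = 5 - sqrt(165)/3 ≈ 0.7183, sqrt(165)/3 + 5 ≈ 9.2817

f''(x) = -110/(x^3 - 15*x^2 + 75*x - 125)
Second-derivative test at each critical point:
  f''(0.7183) = 1.4013 > 0 → local minimum
  f''(9.2817) = -1.4013 < 0 → local maximum

Critical points: x = 5 - sqrt(165)/3 ≈ 0.7183 (local minimum); x = sqrt(165)/3 + 5 ≈ 9.2817 (local maximum)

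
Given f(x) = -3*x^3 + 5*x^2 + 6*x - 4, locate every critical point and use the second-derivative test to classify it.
f'(x) = -9*x^2 + 10*x + 6

Solve f'(x) = 0:
  9*x^2 - 10*x - 6 = 0 has no rational roots; quadratic formula: x = (10 ± √316)/18.
  ⇒ x = 5/9 - sqrt(79)/9 ≈ -0.4320, 5/9 + sqrt(79)/9 ≈ 1.5431

f''(x) = 10 - 18*x
Second-derivative test at each critical point:
  f''(-0.4320) = 17.7764 > 0 → local minimum
  f''(1.5431) = -17.7764 < 0 → local maximum

Critical points: x = 5/9 - sqrt(79)/9 ≈ -0.4320 (local minimum); x = 5/9 + sqrt(79)/9 ≈ 1.5431 (local maximum)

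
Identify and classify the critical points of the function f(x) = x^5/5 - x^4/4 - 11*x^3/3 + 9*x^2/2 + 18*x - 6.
f'(x) = x^4 - x^3 - 11*x^2 + 9*x + 18

Solve f'(x) = 0:
  Factor: x^4 - x^3 - 11*x^2 + 9*x + 18 = (x - 3)*(x - 2)*(x + 1)*(x + 3) = 0.
  ⇒ x = -3, -1, 2, 3

f''(x) = 4*x^3 - 3*x^2 - 22*x + 9
Second-derivative test at each critical point:
  f''(-3) = -60 < 0 → local maximum
  f''(-1) = 24 > 0 → local minimum
  f''(2) = -15 < 0 → local maximum
  f''(3) = 24 > 0 → local minimum

Critical points: x = -3 (local maximum); x = -1 (local minimum); x = 2 (local maximum); x = 3 (local minimum)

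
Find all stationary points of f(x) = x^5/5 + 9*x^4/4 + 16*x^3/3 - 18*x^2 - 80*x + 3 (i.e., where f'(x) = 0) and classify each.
f'(x) = x^4 + 9*x^3 + 16*x^2 - 36*x - 80

Solve f'(x) = 0:
  Factor: x^4 + 9*x^3 + 16*x^2 - 36*x - 80 = (x - 2)*(x + 2)*(x + 4)*(x + 5) = 0.
  ⇒ x = -5, -4, -2, 2

f''(x) = 4*x^3 + 27*x^2 + 32*x - 36
Second-derivative test at each critical point:
  f''(-5) = -21 < 0 → local maximum
  f''(-4) = 12 > 0 → local minimum
  f''(-2) = -24 < 0 → local maximum
  f''(2) = 168 > 0 → local minimum

Critical points: x = -5 (local maximum); x = -4 (local minimum); x = -2 (local maximum); x = 2 (local minimum)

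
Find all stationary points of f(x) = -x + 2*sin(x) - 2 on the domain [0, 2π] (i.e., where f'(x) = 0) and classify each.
f'(x) = 2*cos(x) - 1

Solve f'(x) = 0 on [0, 2π]:
  f'(x) = 0 ⇔ cos(x) = 1/2, i.e. x = ±arccos(1/2) + 2nπ; keep the solutions lying in [0, 2π].
  ⇒ x = pi/3 ≈ 1.0472, 5*pi/3 ≈ 5.2360

f''(x) = -2*sin(x)
Second-derivative test at each critical point:
  f''(1.0472) = -1.7321 < 0 → local maximum
  f''(5.2360) = 1.7321 > 0 → local minimum

Critical points: x = pi/3 ≈ 1.0472 (local maximum); x = 5*pi/3 ≈ 5.2360 (local minimum)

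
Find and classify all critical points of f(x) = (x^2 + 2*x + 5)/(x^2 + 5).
f'(x) = 2*(5 - x^2)/(x^4 + 10*x^2 + 25)

Solve f'(x) = 0:
  f'(x) = -2*(x^2 - 5)/(x^2 + 5)^2; the denominator is positive wherever f is defined, so f'(x) = 0 ⇔ 10 - 2*x^2 = 0.
  Factor: 10 - 2*x^2 = -2*(x^2 - 5); x^2 - 5 = 0 has no rational roots; quadratic formula: x = (0 ± √20)/2.
  ⇒ x = -sqrt(5) ≈ -2.2361, sqrt(5) ≈ 2.2361

f''(x) = 4*x*(x^2 - 15)/(x^6 + 15*x^4 + 75*x^2 + 125)
Second-derivative test at each critical point:
  f''(-2.2361) = 0.0894 > 0 → local minimum
  f''(2.2361) = -0.0894 < 0 → local maximum

Critical points: x = -sqrt(5) ≈ -2.2361 (local minimum); x = sqrt(5) ≈ 2.2361 (local maximum)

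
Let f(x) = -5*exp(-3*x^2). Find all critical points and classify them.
f'(x) = 30*x*exp(-3*x^2)

Solve f'(x) = 0:
  f'(x) = (30*x)·exp(-3*x^2) and exp(-3*x^2) > 0 for every x, so f'(x) = 0 ⇔ 30*x = 0.
  30*x = 0.
  ⇒ x = 0

f''(x) = 30*(1 - 6*x^2)*exp(-3*x^2)
Second-derivative test at each critical point:
  f''(0) = 30 > 0 → local minimum

Critical points: x = 0 (local minimum)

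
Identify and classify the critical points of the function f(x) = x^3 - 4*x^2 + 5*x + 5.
f'(x) = 3*x^2 - 8*x + 5

Solve f'(x) = 0:
  Factor: 3*x^2 - 8*x + 5 = (x - 1)*(3*x - 5) = 0.
  ⇒ x = 1, 5/3

f''(x) = 6*x - 8
Second-derivative test at each critical point:
  f''(1) = -2 < 0 → local maximum
  f''(5/3) = 2 > 0 → local minimum

Critical points: x = 1 (local maximum); x = 5/3 (local minimum)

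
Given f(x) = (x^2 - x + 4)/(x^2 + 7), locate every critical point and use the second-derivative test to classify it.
f'(x) = (x^2 + 6*x - 7)/(x^4 + 14*x^2 + 49)

Solve f'(x) = 0:
  f'(x) = (x - 1)*(x + 7)/(x^2 + 7)^2; the denominator is positive wherever f is defined, so f'(x) = 0 ⇔ x^2 + 6*x - 7 = 0.
  Factor: x^2 + 6*x - 7 = (x - 1)*(x + 7) = 0.
  ⇒ x = -7, 1

f''(x) = 2*(-x^3 - 9*x^2 + 21*x + 21)/(x^6 + 21*x^4 + 147*x^2 + 343)
Second-derivative test at each critical point:
  f''(-7) = -1/392 < 0 → local maximum
  f''(1) = 1/8 > 0 → local minimum

Critical points: x = -7 (local maximum); x = 1 (local minimum)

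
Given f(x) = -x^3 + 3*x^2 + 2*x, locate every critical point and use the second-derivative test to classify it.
f'(x) = -3*x^2 + 6*x + 2

Solve f'(x) = 0:
  3*x^2 - 6*x - 2 = 0 has no rational roots; quadratic formula: x = (6 ± √60)/6.
  ⇒ x = 1 - sqrt(15)/3 ≈ -0.2910, 1 + sqrt(15)/3 ≈ 2.2910

f''(x) = 6 - 6*x
Second-derivative test at each critical point:
  f''(-0.2910) = 7.7460 > 0 → local minimum
  f''(2.2910) = -7.7460 < 0 → local maximum

Critical points: x = 1 - sqrt(15)/3 ≈ -0.2910 (local minimum); x = 1 + sqrt(15)/3 ≈ 2.2910 (local maximum)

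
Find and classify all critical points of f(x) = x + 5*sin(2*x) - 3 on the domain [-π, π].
f'(x) = 10*cos(2*x) + 1

Solve f'(x) = 0 on [-π, π]:
  f'(x) = 0 ⇔ cos(2*x) = -1/10, i.e. 2*x = ±arccos(-1/10) + 2nπ; keep the solutions lying in [-π, π].
  ⇒ x = -pi + acos(-1/10)/2 ≈ -2.3061, -acos(-1/10)/2 ≈ -0.8355, acos(-1/10)/2 ≈ 0.8355, pi - acos(-1/10)/2 ≈ 2.3061

f''(x) = -20*sin(2*x)
Second-derivative test at each critical point:
  f''(-2.3061) = -19.8997 < 0 → local maximum
  f''(-0.8355) = 19.8997 > 0 → local minimum
  f''(0.8355) = -19.8997 < 0 → local maximum
  f''(2.3061) = 19.8997 > 0 → local minimum

Critical points: x = -pi + acos(-1/10)/2 ≈ -2.3061 (local maximum); x = -acos(-1/10)/2 ≈ -0.8355 (local minimum); x = acos(-1/10)/2 ≈ 0.8355 (local maximum); x = pi - acos(-1/10)/2 ≈ 2.3061 (local minimum)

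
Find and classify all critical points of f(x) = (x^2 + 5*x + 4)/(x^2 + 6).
f'(x) = (-5*x^2 + 4*x + 30)/(x^4 + 12*x^2 + 36)

Solve f'(x) = 0:
  f'(x) = -(5*x^2 - 4*x - 30)/(x^2 + 6)^2; the denominator is positive wherever f is defined, so f'(x) = 0 ⇔ -5*x^2 + 4*x + 30 = 0.
  5*x^2 - 4*x - 30 = 0 has no rational roots; quadratic formula: x = (4 ± √616)/10.
  ⇒ x = 2/5 - sqrt(154)/5 ≈ -2.0819, 2/5 + sqrt(154)/5 ≈ 2.8819

f''(x) = 2*(5*x^3 - 6*x^2 - 90*x + 12)/(x^6 + 18*x^4 + 108*x^2 + 216)
Second-derivative test at each critical point:
  f''(-2.0819) = 0.2324 > 0 → local minimum
  f''(2.8819) = -0.1213 < 0 → local maximum

Critical points: x = 2/5 - sqrt(154)/5 ≈ -2.0819 (local minimum); x = 2/5 + sqrt(154)/5 ≈ 2.8819 (local maximum)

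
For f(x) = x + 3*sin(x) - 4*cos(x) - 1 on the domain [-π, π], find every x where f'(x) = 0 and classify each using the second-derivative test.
f'(x) = 4*sin(x) + 3*cos(x) + 1

Solve f'(x) = 0 on [-π, π]:
  f'(x) = 0 ⇔ 4*sin(x) + 3*cos(x) = -1. Write the left side as R·cos(x + φ) with R = √(3² + (-4)²) = 5, cos φ = 3/5, sin φ = -4/5; then cos(x + φ) = -1/5. Solve for x and keep the solutions lying in [-π, π].
  ⇒ x = atan((-6*sqrt(6) - 4)/(-3 + 8*sqrt(6))) ≈ -0.8449, atan((-4 + 6*sqrt(6))/(-8*sqrt(6) - 3)) + pi ≈ 2.6994

f''(x) = -3*sin(x) + 4*cos(x)
Second-derivative test at each critical point:
  f''(-0.8449) = 4.8990 > 0 → local minimum
  f''(2.6994) = -4.8990 < 0 → local maximum

Critical points: x = atan((-6*sqrt(6) - 4)/(-3 + 8*sqrt(6))) ≈ -0.8449 (local minimum); x = atan((-4 + 6*sqrt(6))/(-8*sqrt(6) - 3)) + pi ≈ 2.6994 (local maximum)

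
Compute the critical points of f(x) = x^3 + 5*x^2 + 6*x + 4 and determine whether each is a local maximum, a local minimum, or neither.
f'(x) = 3*x^2 + 10*x + 6

Solve f'(x) = 0:
  3*x^2 + 10*x + 6 = 0 has no rational roots; quadratic formula: x = (-10 ± √28)/6.
  ⇒ x = -5/3 - sqrt(7)/3 ≈ -2.5486, -5/3 + sqrt(7)/3 ≈ -0.7847

f''(x) = 6*x + 10
Second-derivative test at each critical point:
  f''(-2.5486) = -5.2915 < 0 → local maximum
  f''(-0.7847) = 5.2915 > 0 → local minimum

Critical points: x = -5/3 - sqrt(7)/3 ≈ -2.5486 (local maximum); x = -5/3 + sqrt(7)/3 ≈ -0.7847 (local minimum)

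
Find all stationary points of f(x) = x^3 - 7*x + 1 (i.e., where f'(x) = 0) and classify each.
f'(x) = 3*x^2 - 7

Solve f'(x) = 0:
  3*x^2 - 7 = 0 has no rational roots; quadratic formula: x = (0 ± √84)/6.
  ⇒ x = -sqrt(21)/3 ≈ -1.5275, sqrt(21)/3 ≈ 1.5275

f''(x) = 6*x
Second-derivative test at each critical point:
  f''(-1.5275) = -9.1652 < 0 → local maximum
  f''(1.5275) = 9.1652 > 0 → local minimum

Critical points: x = -sqrt(21)/3 ≈ -1.5275 (local maximum); x = sqrt(21)/3 ≈ 1.5275 (local minimum)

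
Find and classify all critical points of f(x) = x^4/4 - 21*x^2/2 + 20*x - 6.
f'(x) = x^3 - 21*x + 20

Solve f'(x) = 0:
  Factor: x^3 - 21*x + 20 = (x - 4)*(x - 1)*(x + 5) = 0.
  ⇒ x = -5, 1, 4

f''(x) = 3*x^2 - 21
Second-derivative test at each critical point:
  f''(-5) = 54 > 0 → local minimum
  f''(1) = -18 < 0 → local maximum
  f''(4) = 27 > 0 → local minimum

Critical points: x = -5 (local minimum); x = 1 (local maximum); x = 4 (local minimum)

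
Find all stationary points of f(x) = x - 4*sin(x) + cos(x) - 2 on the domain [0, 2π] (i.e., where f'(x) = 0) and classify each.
f'(x) = -sin(x) - 4*cos(x) + 1

Solve f'(x) = 0 on [0, 2π]:
  f'(x) = 0 ⇔ -sin(x) - 4*cos(x) = -1. Write the left side as R·cos(x + φ) with R = √((-4)² + 1²) = sqrt(17), cos φ = -4*sqrt(17)/17, sin φ = sqrt(17)/17; then cos(x + φ) = -sqrt(17)/17. Solve for x and keep the solutions lying in [0, 2π].
  ⇒ x = pi/2 ≈ 1.5708, -atan(15/8) + 2*pi ≈ 5.2023

f''(x) = 4*sin(x) - cos(x)
Second-derivative test at each critical point:
  f''(1.5708) = 4 > 0 → local minimum
  f''(5.2023) = -4 < 0 → local maximum

Critical points: x = pi/2 ≈ 1.5708 (local minimum); x = -atan(15/8) + 2*pi ≈ 5.2023 (local maximum)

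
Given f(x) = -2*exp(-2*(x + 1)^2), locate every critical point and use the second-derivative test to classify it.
f'(x) = 8*(x + 1)*exp(-2*(x + 1)^2)

Solve f'(x) = 0:
  f'(x) = (8*x + 8)·exp(-2*(x + 1)^2) and exp(-2*(x + 1)^2) > 0 for every x, so f'(x) = 0 ⇔ 8*x + 8 = 0.
  Factor: 8*x + 8 = 8*(x + 1) = 0.
  ⇒ x = -1

f''(x) = 8*(1 - 4*(x + 1)^2)*exp(-2*(x + 1)^2)
Second-derivative test at each critical point:
  f''(-1) = 8 > 0 → local minimum

Critical points: x = -1 (local minimum)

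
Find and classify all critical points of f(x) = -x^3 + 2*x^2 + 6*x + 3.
f'(x) = -3*x^2 + 4*x + 6

Solve f'(x) = 0:
  3*x^2 - 4*x - 6 = 0 has no rational roots; quadratic formula: x = (4 ± √88)/6.
  ⇒ x = 2/3 - sqrt(22)/3 ≈ -0.8968, 2/3 + sqrt(22)/3 ≈ 2.2301

f''(x) = 4 - 6*x
Second-derivative test at each critical point:
  f''(-0.8968) = 9.3808 > 0 → local minimum
  f''(2.2301) = -9.3808 < 0 → local maximum

Critical points: x = 2/3 - sqrt(22)/3 ≈ -0.8968 (local minimum); x = 2/3 + sqrt(22)/3 ≈ 2.2301 (local maximum)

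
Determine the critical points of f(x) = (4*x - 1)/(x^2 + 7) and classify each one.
f'(x) = 2*(-2*x^2 + x + 14)/(x^4 + 14*x^2 + 49)

Solve f'(x) = 0:
  f'(x) = -2*(2*x^2 - x - 14)/(x^2 + 7)^2; the denominator is positive wherever f is defined, so f'(x) = 0 ⇔ -4*x^2 + 2*x + 28 = 0.
  Factor: -4*x^2 + 2*x + 28 = -2*(2*x^2 - x - 14); 2*x^2 - x - 14 = 0 has no rational roots; quadratic formula: x = (1 ± √113)/4.
  ⇒ x = 1/4 - sqrt(113)/4 ≈ -2.4075, 1/4 + sqrt(113)/4 ≈ 2.9075

f''(x) = 2*(4*x^2*(4*x - 1) + (1 - 12*x)*(x^2 + 7))/(x^2 + 7)^3
Second-derivative test at each critical point:
  f''(-2.4075) = 0.1298 > 0 → local minimum
  f''(2.9075) = -0.0890 < 0 → local maximum

Critical points: x = 1/4 - sqrt(113)/4 ≈ -2.4075 (local minimum); x = 1/4 + sqrt(113)/4 ≈ 2.9075 (local maximum)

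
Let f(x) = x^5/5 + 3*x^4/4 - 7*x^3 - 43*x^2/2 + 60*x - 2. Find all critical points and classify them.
f'(x) = x^4 + 3*x^3 - 21*x^2 - 43*x + 60

Solve f'(x) = 0:
  Factor: x^4 + 3*x^3 - 21*x^2 - 43*x + 60 = (x - 4)*(x - 1)*(x + 3)*(x + 5) = 0.
  ⇒ x = -5, -3, 1, 4

f''(x) = 4*x^3 + 9*x^2 - 42*x - 43
Second-derivative test at each critical point:
  f''(-5) = -108 < 0 → local maximum
  f''(-3) = 56 > 0 → local minimum
  f''(1) = -72 < 0 → local maximum
  f''(4) = 189 > 0 → local minimum

Critical points: x = -5 (local maximum); x = -3 (local minimum); x = 1 (local maximum); x = 4 (local minimum)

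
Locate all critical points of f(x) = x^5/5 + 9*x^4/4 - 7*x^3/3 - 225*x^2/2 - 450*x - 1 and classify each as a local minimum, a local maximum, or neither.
f'(x) = x^4 + 9*x^3 - 7*x^2 - 225*x - 450

Solve f'(x) = 0:
  Factor: x^4 + 9*x^3 - 7*x^2 - 225*x - 450 = (x - 5)*(x + 3)*(x + 5)*(x + 6) = 0.
  ⇒ x = -6, -5, -3, 5

f''(x) = 4*x^3 + 27*x^2 - 14*x - 225
Second-derivative test at each critical point:
  f''(-6) = -33 < 0 → local maximum
  f''(-5) = 20 > 0 → local minimum
  f''(-3) = -48 < 0 → local maximum
  f''(5) = 880 > 0 → local minimum

Critical points: x = -6 (local maximum); x = -5 (local minimum); x = -3 (local maximum); x = 5 (local minimum)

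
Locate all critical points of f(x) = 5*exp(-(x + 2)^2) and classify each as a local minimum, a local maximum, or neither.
f'(x) = 10*(-x - 2)*exp(-(x + 2)^2)

Solve f'(x) = 0:
  f'(x) = (-10*x - 20)·exp(-(x + 2)^2) and exp(-(x + 2)^2) > 0 for every x, so f'(x) = 0 ⇔ -10*x - 20 = 0.
  Factor: -10*x - 20 = -10*(x + 2) = 0.
  ⇒ x = -2

f''(x) = 10*(2*(x + 2)^2 - 1)*exp(-(x + 2)^2)
Second-derivative test at each critical point:
  f''(-2) = -10 < 0 → local maximum

Critical points: x = -2 (local maximum)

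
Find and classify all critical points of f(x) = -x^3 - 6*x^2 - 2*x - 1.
f'(x) = -3*x^2 - 12*x - 2

Solve f'(x) = 0:
  3*x^2 + 12*x + 2 = 0 has no rational roots; quadratic formula: x = (-12 ± √120)/6.
  ⇒ x = -2 - sqrt(30)/3 ≈ -3.8257, -2 + sqrt(30)/3 ≈ -0.1743

f''(x) = -6*x - 12
Second-derivative test at each critical point:
  f''(-3.8257) = 10.9545 > 0 → local minimum
  f''(-0.1743) = -10.9545 < 0 → local maximum

Critical points: x = -2 - sqrt(30)/3 ≈ -3.8257 (local minimum); x = -2 + sqrt(30)/3 ≈ -0.1743 (local maximum)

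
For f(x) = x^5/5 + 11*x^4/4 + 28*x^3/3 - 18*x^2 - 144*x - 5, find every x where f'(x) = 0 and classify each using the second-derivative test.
f'(x) = x^4 + 11*x^3 + 28*x^2 - 36*x - 144

Solve f'(x) = 0:
  Factor: x^4 + 11*x^3 + 28*x^2 - 36*x - 144 = (x - 2)*(x + 3)*(x + 4)*(x + 6) = 0.
  ⇒ x = -6, -4, -3, 2

f''(x) = 4*x^3 + 33*x^2 + 56*x - 36
Second-derivative test at each critical point:
  f''(-6) = -48 < 0 → local maximum
  f''(-4) = 12 > 0 → local minimum
  f''(-3) = -15 < 0 → local maximum
  f''(2) = 240 > 0 → local minimum

Critical points: x = -6 (local maximum); x = -4 (local minimum); x = -3 (local maximum); x = 2 (local minimum)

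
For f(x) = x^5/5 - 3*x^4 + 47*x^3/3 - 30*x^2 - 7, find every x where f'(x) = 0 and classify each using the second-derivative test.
f'(x) = x*(x^3 - 12*x^2 + 47*x - 60)

Solve f'(x) = 0:
  Factor: x^4 - 12*x^3 + 47*x^2 - 60*x = x*(x - 5)*(x - 4)*(x - 3) = 0.
  ⇒ x = 0, 3, 4, 5

f''(x) = 4*x^3 - 36*x^2 + 94*x - 60
Second-derivative test at each critical point:
  f''(0) = -60 < 0 → local maximum
  f''(3) = 6 > 0 → local minimum
  f''(4) = -4 < 0 → local maximum
  f''(5) = 10 > 0 → local minimum

Critical points: x = 0 (local maximum); x = 3 (local minimum); x = 4 (local maximum); x = 5 (local minimum)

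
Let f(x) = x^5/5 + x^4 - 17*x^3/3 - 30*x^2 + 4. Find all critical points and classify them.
f'(x) = x*(x^3 + 4*x^2 - 17*x - 60)

Solve f'(x) = 0:
  Factor: x^4 + 4*x^3 - 17*x^2 - 60*x = x*(x - 4)*(x + 3)*(x + 5) = 0.
  ⇒ x = -5, -3, 0, 4

f''(x) = 4*x^3 + 12*x^2 - 34*x - 60
Second-derivative test at each critical point:
  f''(-5) = -90 < 0 → local maximum
  f''(-3) = 42 > 0 → local minimum
  f''(0) = -60 < 0 → local maximum
  f''(4) = 252 > 0 → local minimum

Critical points: x = -5 (local maximum); x = -3 (local minimum); x = 0 (local maximum); x = 4 (local minimum)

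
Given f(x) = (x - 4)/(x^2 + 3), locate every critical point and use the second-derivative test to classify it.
f'(x) = (x^2 - 2*x*(x - 4) + 3)/(x^2 + 3)^2

Solve f'(x) = 0:
  f'(x) = -(x^2 - 8*x - 3)/(x^2 + 3)^2; the denominator is positive wherever f is defined, so f'(x) = 0 ⇔ -x^2 + 8*x + 3 = 0.
  x^2 - 8*x - 3 = 0 has no rational roots; quadratic formula: x = (8 ± √76)/2.
  ⇒ x = 4 - sqrt(19) ≈ -0.3589, 4 + sqrt(19) ≈ 8.3589

f''(x) = 2*(4*x^2*(x - 4) + (4 - 3*x)*(x^2 + 3))/(x^2 + 3)^3
Second-derivative test at each critical point:
  f''(-0.3589) = 0.8905 > 0 → local minimum
  f''(8.3589) = -0.0016 < 0 → local maximum

Critical points: x = 4 - sqrt(19) ≈ -0.3589 (local minimum); x = 4 + sqrt(19) ≈ 8.3589 (local maximum)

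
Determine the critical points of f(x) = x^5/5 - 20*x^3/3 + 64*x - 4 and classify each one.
f'(x) = x^4 - 20*x^2 + 64

Solve f'(x) = 0:
  Factor: x^4 - 20*x^2 + 64 = (x - 4)*(x - 2)*(x + 2)*(x + 4) = 0.
  ⇒ x = -4, -2, 2, 4

f''(x) = 4*x*(x^2 - 10)
Second-derivative test at each critical point:
  f''(-4) = -96 < 0 → local maximum
  f''(-2) = 48 > 0 → local minimum
  f''(2) = -48 < 0 → local maximum
  f''(4) = 96 > 0 → local minimum

Critical points: x = -4 (local maximum); x = -2 (local minimum); x = 2 (local maximum); x = 4 (local minimum)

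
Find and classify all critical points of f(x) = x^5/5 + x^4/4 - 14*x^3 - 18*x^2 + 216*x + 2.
f'(x) = x^4 + x^3 - 42*x^2 - 36*x + 216

Solve f'(x) = 0:
  Factor: x^4 + x^3 - 42*x^2 - 36*x + 216 = (x - 6)*(x - 2)*(x + 3)*(x + 6) = 0.
  ⇒ x = -6, -3, 2, 6

f''(x) = 4*x^3 + 3*x^2 - 84*x - 36
Second-derivative test at each critical point:
  f''(-6) = -288 < 0 → local maximum
  f''(-3) = 135 > 0 → local minimum
  f''(2) = -160 < 0 → local maximum
  f''(6) = 432 > 0 → local minimum

Critical points: x = -6 (local maximum); x = -3 (local minimum); x = 2 (local maximum); x = 6 (local minimum)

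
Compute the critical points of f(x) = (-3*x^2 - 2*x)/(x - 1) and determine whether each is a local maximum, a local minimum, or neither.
f'(x) = (-3*x^2 + 6*x + 2)/(x^2 - 2*x + 1)

Solve f'(x) = 0:
  f'(x) = -(3*x^2 - 6*x - 2)/(x - 1)^2; the denominator is positive wherever f is defined, so f'(x) = 0 ⇔ -3*x^2 + 6*x + 2 = 0.
  3*x^2 - 6*x - 2 = 0 has no rational roots; quadratic formula: x = (6 ± √60)/6.
  ⇒ x = 1 - sqrt(15)/3 ≈ -0.2910, 1 + sqrt(15)/3 ≈ 2.2910

f''(x) = -10/(x^3 - 3*x^2 + 3*x - 1)
Second-derivative test at each critical point:
  f''(-0.2910) = 4.6476 > 0 → local minimum
  f''(2.2910) = -4.6476 < 0 → local maximum

Critical points: x = 1 - sqrt(15)/3 ≈ -0.2910 (local minimum); x = 1 + sqrt(15)/3 ≈ 2.2910 (local maximum)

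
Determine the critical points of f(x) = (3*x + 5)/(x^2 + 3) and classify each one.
f'(x) = (-3*x^2 - 10*x + 9)/(x^4 + 6*x^2 + 9)

Solve f'(x) = 0:
  f'(x) = -(3*x^2 + 10*x - 9)/(x^2 + 3)^2; the denominator is positive wherever f is defined, so f'(x) = 0 ⇔ -3*x^2 - 10*x + 9 = 0.
  3*x^2 + 10*x - 9 = 0 has no rational roots; quadratic formula: x = (-10 ± √208)/6.
  ⇒ x = -2*sqrt(13)/3 - 5/3 ≈ -4.0704, -5/3 + 2*sqrt(13)/3 ≈ 0.7370

f''(x) = 2*(4*x^2*(3*x + 5) - (9*x + 5)*(x^2 + 3))/(x^2 + 3)^3
Second-derivative test at each critical point:
  f''(-4.0704) = 0.0377 > 0 → local minimum
  f''(0.7370) = -1.1488 < 0 → local maximum

Critical points: x = -2*sqrt(13)/3 - 5/3 ≈ -4.0704 (local minimum); x = -5/3 + 2*sqrt(13)/3 ≈ 0.7370 (local maximum)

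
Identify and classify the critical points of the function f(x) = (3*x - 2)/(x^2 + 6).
f'(x) = (-3*x^2 + 4*x + 18)/(x^4 + 12*x^2 + 36)

Solve f'(x) = 0:
  f'(x) = -(3*x^2 - 4*x - 18)/(x^2 + 6)^2; the denominator is positive wherever f is defined, so f'(x) = 0 ⇔ -3*x^2 + 4*x + 18 = 0.
  3*x^2 - 4*x - 18 = 0 has no rational roots; quadratic formula: x = (4 ± √232)/6.
  ⇒ x = 2/3 - sqrt(58)/3 ≈ -1.8719, 2/3 + sqrt(58)/3 ≈ 3.2053

f''(x) = 2*(4*x^2*(3*x - 2) + (2 - 9*x)*(x^2 + 6))/(x^2 + 6)^3
Second-derivative test at each critical point:
  f''(-1.8719) = 0.1686 > 0 → local minimum
  f''(3.2053) = -0.0575 < 0 → local maximum

Critical points: x = 2/3 - sqrt(58)/3 ≈ -1.8719 (local minimum); x = 2/3 + sqrt(58)/3 ≈ 3.2053 (local maximum)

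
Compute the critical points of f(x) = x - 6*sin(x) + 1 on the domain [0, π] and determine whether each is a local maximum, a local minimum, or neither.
f'(x) = 1 - 6*cos(x)

Solve f'(x) = 0 on [0, π]:
  f'(x) = 0 ⇔ cos(x) = 1/6, i.e. x = ±arccos(1/6) + 2nπ; keep the solutions lying in [0, π].
  ⇒ x = acos(1/6) ≈ 1.4033

f''(x) = 6*sin(x)
Second-derivative test at each critical point:
  f''(1.4033) = 5.9161 > 0 → local minimum

Critical points: x = acos(1/6) ≈ 1.4033 (local minimum)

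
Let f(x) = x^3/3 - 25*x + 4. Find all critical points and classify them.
f'(x) = x^2 - 25

Solve f'(x) = 0:
  Factor: x^2 - 25 = (x - 5)*(x + 5) = 0.
  ⇒ x = -5, 5

f''(x) = 2*x
Second-derivative test at each critical point:
  f''(-5) = -10 < 0 → local maximum
  f''(5) = 10 > 0 → local minimum

Critical points: x = -5 (local maximum); x = 5 (local minimum)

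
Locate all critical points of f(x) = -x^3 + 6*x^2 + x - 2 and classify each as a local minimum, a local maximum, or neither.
f'(x) = -3*x^2 + 12*x + 1

Solve f'(x) = 0:
  3*x^2 - 12*x - 1 = 0 has no rational roots; quadratic formula: x = (12 ± √156)/6.
  ⇒ x = 2 - sqrt(39)/3 ≈ -0.0817, 2 + sqrt(39)/3 ≈ 4.0817

f''(x) = 12 - 6*x
Second-derivative test at each critical point:
  f''(-0.0817) = 12.4900 > 0 → local minimum
  f''(4.0817) = -12.4900 < 0 → local maximum

Critical points: x = 2 - sqrt(39)/3 ≈ -0.0817 (local minimum); x = 2 + sqrt(39)/3 ≈ 4.0817 (local maximum)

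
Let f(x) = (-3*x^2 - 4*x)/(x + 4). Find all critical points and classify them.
f'(x) = (-3*x^2 - 24*x - 16)/(x^2 + 8*x + 16)

Solve f'(x) = 0:
  f'(x) = -(3*x^2 + 24*x + 16)/(x + 4)^2; the denominator is positive wherever f is defined, so f'(x) = 0 ⇔ -3*x^2 - 24*x - 16 = 0.
  3*x^2 + 24*x + 16 = 0 has no rational roots; quadratic formula: x = (-24 ± √384)/6.
  ⇒ x = -4 - 4*sqrt(6)/3 ≈ -7.2660, -4 + 4*sqrt(6)/3 ≈ -0.7340

f''(x) = -64/(x^3 + 12*x^2 + 48*x + 64)
Second-derivative test at each critical point:
  f''(-7.2660) = 1.8371 > 0 → local minimum
  f''(-0.7340) = -1.8371 < 0 → local maximum

Critical points: x = -4 - 4*sqrt(6)/3 ≈ -7.2660 (local minimum); x = -4 + 4*sqrt(6)/3 ≈ -0.7340 (local maximum)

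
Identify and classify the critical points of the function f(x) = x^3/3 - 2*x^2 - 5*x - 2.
f'(x) = x^2 - 4*x - 5

Solve f'(x) = 0:
  Factor: x^2 - 4*x - 5 = (x - 5)*(x + 1) = 0.
  ⇒ x = -1, 5

f''(x) = 2*x - 4
Second-derivative test at each critical point:
  f''(-1) = -6 < 0 → local maximum
  f''(5) = 6 > 0 → local minimum

Critical points: x = -1 (local maximum); x = 5 (local minimum)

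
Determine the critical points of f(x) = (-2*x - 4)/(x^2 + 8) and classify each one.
f'(x) = 2*(-x^2 + 2*x*(x + 2) - 8)/(x^2 + 8)^2

Solve f'(x) = 0:
  f'(x) = 2*(x^2 + 4*x - 8)/(x^2 + 8)^2; the denominator is positive wherever f is defined, so f'(x) = 0 ⇔ 2*x^2 + 8*x - 16 = 0.
  Factor: 2*x^2 + 8*x - 16 = 2*(x^2 + 4*x - 8); x^2 + 4*x - 8 = 0 has no rational roots; quadratic formula: x = (-4 ± √48)/2.
  ⇒ x = -2*sqrt(3) - 2 ≈ -5.4641, -2 + 2*sqrt(3) ≈ 1.4641

f''(x) = 4*(-4*x^2*(x + 2) + (3*x + 2)*(x^2 + 8))/(x^2 + 8)^3
Second-derivative test at each critical point:
  f''(-5.4641) = -0.0097 < 0 → local maximum
  f''(1.4641) = 0.1347 > 0 → local minimum

Critical points: x = -2*sqrt(3) - 2 ≈ -5.4641 (local maximum); x = -2 + 2*sqrt(3) ≈ 1.4641 (local minimum)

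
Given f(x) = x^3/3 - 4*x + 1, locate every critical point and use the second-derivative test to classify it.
f'(x) = x^2 - 4

Solve f'(x) = 0:
  Factor: x^2 - 4 = (x - 2)*(x + 2) = 0.
  ⇒ x = -2, 2

f''(x) = 2*x
Second-derivative test at each critical point:
  f''(-2) = -4 < 0 → local maximum
  f''(2) = 4 > 0 → local minimum

Critical points: x = -2 (local maximum); x = 2 (local minimum)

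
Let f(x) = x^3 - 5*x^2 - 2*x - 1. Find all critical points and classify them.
f'(x) = 3*x^2 - 10*x - 2

Solve f'(x) = 0:
  3*x^2 - 10*x - 2 = 0 has no rational roots; quadratic formula: x = (10 ± √124)/6.
  ⇒ x = 5/3 - sqrt(31)/3 ≈ -0.1893, 5/3 + sqrt(31)/3 ≈ 3.5226

f''(x) = 6*x - 10
Second-derivative test at each critical point:
  f''(-0.1893) = -11.1355 < 0 → local maximum
  f''(3.5226) = 11.1355 > 0 → local minimum

Critical points: x = 5/3 - sqrt(31)/3 ≈ -0.1893 (local maximum); x = 5/3 + sqrt(31)/3 ≈ 3.5226 (local minimum)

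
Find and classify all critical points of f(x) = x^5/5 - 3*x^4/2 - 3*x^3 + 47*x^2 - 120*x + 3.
f'(x) = x^4 - 6*x^3 - 9*x^2 + 94*x - 120

Solve f'(x) = 0:
  Factor: x^4 - 6*x^3 - 9*x^2 + 94*x - 120 = (x - 5)*(x - 3)*(x - 2)*(x + 4) = 0.
  ⇒ x = -4, 2, 3, 5

f''(x) = 4*x^3 - 18*x^2 - 18*x + 94
Second-derivative test at each critical point:
  f''(-4) = -378 < 0 → local maximum
  f''(2) = 18 > 0 → local minimum
  f''(3) = -14 < 0 → local maximum
  f''(5) = 54 > 0 → local minimum

Critical points: x = -4 (local maximum); x = 2 (local minimum); x = 3 (local maximum); x = 5 (local minimum)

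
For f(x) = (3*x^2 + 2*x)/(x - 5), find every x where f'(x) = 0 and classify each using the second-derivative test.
f'(x) = (3*x^2 - 30*x - 10)/(x^2 - 10*x + 25)

Solve f'(x) = 0:
  f'(x) = (3*x^2 - 30*x - 10)/(x - 5)^2; the denominator is positive wherever f is defined, so f'(x) = 0 ⇔ 3*x^2 - 30*x - 10 = 0.
  3*x^2 - 30*x - 10 = 0 has no rational roots; quadratic formula: x = (30 ± √1020)/6.
  ⇒ x = 5 - sqrt(255)/3 ≈ -0.3229, 5 + sqrt(255)/3 ≈ 10.3229

f''(x) = 170/(x^3 - 15*x^2 + 75*x - 125)
Second-derivative test at each critical point:
  f''(-0.3229) = -1.1272 < 0 → local maximum
  f''(10.3229) = 1.1272 > 0 → local minimum

Critical points: x = 5 - sqrt(255)/3 ≈ -0.3229 (local maximum); x = 5 + sqrt(255)/3 ≈ 10.3229 (local minimum)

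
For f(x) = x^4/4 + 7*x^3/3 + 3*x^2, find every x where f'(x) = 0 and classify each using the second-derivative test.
f'(x) = x*(x^2 + 7*x + 6)

Solve f'(x) = 0:
  Factor: x^3 + 7*x^2 + 6*x = x*(x + 1)*(x + 6) = 0.
  ⇒ x = -6, -1, 0

f''(x) = 3*x^2 + 14*x + 6
Second-derivative test at each critical point:
  f''(-6) = 30 > 0 → local minimum
  f''(-1) = -5 < 0 → local maximum
  f''(0) = 6 > 0 → local minimum

Critical points: x = -6 (local minimum); x = -1 (local maximum); x = 0 (local minimum)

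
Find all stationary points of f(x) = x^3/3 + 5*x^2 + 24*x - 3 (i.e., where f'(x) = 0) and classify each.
f'(x) = x^2 + 10*x + 24

Solve f'(x) = 0:
  Factor: x^2 + 10*x + 24 = (x + 4)*(x + 6) = 0.
  ⇒ x = -6, -4

f''(x) = 2*x + 10
Second-derivative test at each critical point:
  f''(-6) = -2 < 0 → local maximum
  f''(-4) = 2 > 0 → local minimum

Critical points: x = -6 (local maximum); x = -4 (local minimum)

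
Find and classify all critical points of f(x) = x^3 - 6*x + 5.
f'(x) = 3*x^2 - 6

Solve f'(x) = 0:
  Factor: 3*x^2 - 6 = 3*(x^2 - 2); x^2 - 2 = 0 has no rational roots; quadratic formula: x = (0 ± √8)/2.
  ⇒ x = -sqrt(2) ≈ -1.4142, sqrt(2) ≈ 1.4142

f''(x) = 6*x
Second-derivative test at each critical point:
  f''(-1.4142) = -8.4853 < 0 → local maximum
  f''(1.4142) = 8.4853 > 0 → local minimum

Critical points: x = -sqrt(2) ≈ -1.4142 (local maximum); x = sqrt(2) ≈ 1.4142 (local minimum)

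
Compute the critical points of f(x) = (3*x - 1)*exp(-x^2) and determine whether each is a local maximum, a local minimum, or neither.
f'(x) = (-2*x*(3*x - 1) + 3)*exp(-x^2)

Solve f'(x) = 0:
  f'(x) = (-6*x^2 + 2*x + 3)·exp(-x^2) and exp(-x^2) > 0 for every x, so f'(x) = 0 ⇔ -6*x^2 + 2*x + 3 = 0.
  6*x^2 - 2*x - 3 = 0 has no rational roots; quadratic formula: x = (2 ± √76)/12.
  ⇒ x = 1/6 - sqrt(19)/6 ≈ -0.5598, 1/6 + sqrt(19)/6 ≈ 0.8931

f''(x) = 2*(2*x^2*(3*x - 1) - 9*x + 1)*exp(-x^2)
Second-derivative test at each critical point:
  f''(-0.5598) = 6.3724 > 0 → local minimum
  f''(0.8931) = -3.9261 < 0 → local maximum

Critical points: x = 1/6 - sqrt(19)/6 ≈ -0.5598 (local minimum); x = 1/6 + sqrt(19)/6 ≈ 0.8931 (local maximum)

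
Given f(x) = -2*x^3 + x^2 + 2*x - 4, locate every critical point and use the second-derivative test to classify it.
f'(x) = -6*x^2 + 2*x + 2

Solve f'(x) = 0:
  Factor: -6*x^2 + 2*x + 2 = -2*(3*x^2 - x - 1); 3*x^2 - x - 1 = 0 has no rational roots; quadratic formula: x = (1 ± √13)/6.
  ⇒ x = 1/6 - sqrt(13)/6 ≈ -0.4343, 1/6 + sqrt(13)/6 ≈ 0.7676

f''(x) = 2 - 12*x
Second-derivative test at each critical point:
  f''(-0.4343) = 7.2111 > 0 → local minimum
  f''(0.7676) = -7.2111 < 0 → local maximum

Critical points: x = 1/6 - sqrt(13)/6 ≈ -0.4343 (local minimum); x = 1/6 + sqrt(13)/6 ≈ 0.7676 (local maximum)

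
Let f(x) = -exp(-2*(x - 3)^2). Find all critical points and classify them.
f'(x) = 4*(x - 3)*exp(-2*(x - 3)^2)

Solve f'(x) = 0:
  f'(x) = (4*x - 12)·exp(-2*(x - 3)^2) and exp(-2*(x - 3)^2) > 0 for every x, so f'(x) = 0 ⇔ 4*x - 12 = 0.
  Factor: 4*x - 12 = 4*(x - 3) = 0.
  ⇒ x = 3

f''(x) = 4*(1 - 4*(x - 3)^2)*exp(-2*(x - 3)^2)
Second-derivative test at each critical point:
  f''(3) = 4 > 0 → local minimum

Critical points: x = 3 (local minimum)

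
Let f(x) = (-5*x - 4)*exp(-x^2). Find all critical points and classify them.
f'(x) = (2*x*(5*x + 4) - 5)*exp(-x^2)

Solve f'(x) = 0:
  f'(x) = (10*x^2 + 8*x - 5)·exp(-x^2) and exp(-x^2) > 0 for every x, so f'(x) = 0 ⇔ 10*x^2 + 8*x - 5 = 0.
  10*x^2 + 8*x - 5 = 0 has no rational roots; quadratic formula: x = (-8 ± √264)/20.
  ⇒ x = -sqrt(66)/10 - 2/5 ≈ -1.2124, -2/5 + sqrt(66)/10 ≈ 0.4124

f''(x) = 2*(-10*x^3 - 8*x^2 + 15*x + 4)*exp(-x^2)
Second-derivative test at each critical point:
  f''(-1.2124) = -3.7361 < 0 → local maximum
  f''(0.4124) = 13.7069 > 0 → local minimum

Critical points: x = -sqrt(66)/10 - 2/5 ≈ -1.2124 (local maximum); x = -2/5 + sqrt(66)/10 ≈ 0.4124 (local minimum)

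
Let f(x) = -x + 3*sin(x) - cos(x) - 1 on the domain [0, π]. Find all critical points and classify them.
f'(x) = sin(x) + 3*cos(x) - 1

Solve f'(x) = 0 on [0, π]:
  f'(x) = 0 ⇔ sin(x) + 3*cos(x) = 1. Write the left side as R·cos(x + φ) with R = √(3² + (-1)²) = sqrt(10), cos φ = 3*sqrt(10)/10, sin φ = -sqrt(10)/10; then cos(x + φ) = sqrt(10)/10. Solve for x and keep the solutions lying in [0, π].
  ⇒ x = pi/2 ≈ 1.5708

f''(x) = -3*sin(x) + cos(x)
Second-derivative test at each critical point:
  f''(1.5708) = -3 < 0 → local maximum

Critical points: x = pi/2 ≈ 1.5708 (local maximum)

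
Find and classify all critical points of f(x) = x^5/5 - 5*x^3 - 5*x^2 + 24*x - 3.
f'(x) = x^4 - 15*x^2 - 10*x + 24

Solve f'(x) = 0:
  Factor: x^4 - 15*x^2 - 10*x + 24 = (x - 4)*(x - 1)*(x + 2)*(x + 3) = 0.
  ⇒ x = -3, -2, 1, 4

f''(x) = 4*x^3 - 30*x - 10
Second-derivative test at each critical point:
  f''(-3) = -28 < 0 → local maximum
  f''(-2) = 18 > 0 → local minimum
  f''(1) = -36 < 0 → local maximum
  f''(4) = 126 > 0 → local minimum

Critical points: x = -3 (local maximum); x = -2 (local minimum); x = 1 (local maximum); x = 4 (local minimum)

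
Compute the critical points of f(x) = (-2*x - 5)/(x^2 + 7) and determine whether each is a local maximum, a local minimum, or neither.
f'(x) = 2*(x^2 + 5*x - 7)/(x^4 + 14*x^2 + 49)

Solve f'(x) = 0:
  f'(x) = 2*(x^2 + 5*x - 7)/(x^2 + 7)^2; the denominator is positive wherever f is defined, so f'(x) = 0 ⇔ 2*x^2 + 10*x - 14 = 0.
  Factor: 2*x^2 + 10*x - 14 = 2*(x^2 + 5*x - 7); x^2 + 5*x - 7 = 0 has no rational roots; quadratic formula: x = (-5 ± √53)/2.
  ⇒ x = -sqrt(53)/2 - 5/2 ≈ -6.1401, -5/2 + sqrt(53)/2 ≈ 1.1401

f''(x) = 2*(-4*x^2*(2*x + 5) + (6*x + 5)*(x^2 + 7))/(x^2 + 7)^3
Second-derivative test at each critical point:
  f''(-6.1401) = -0.0073 < 0 → local maximum
  f''(1.1401) = 0.2114 > 0 → local minimum

Critical points: x = -sqrt(53)/2 - 5/2 ≈ -6.1401 (local maximum); x = -5/2 + sqrt(53)/2 ≈ 1.1401 (local minimum)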